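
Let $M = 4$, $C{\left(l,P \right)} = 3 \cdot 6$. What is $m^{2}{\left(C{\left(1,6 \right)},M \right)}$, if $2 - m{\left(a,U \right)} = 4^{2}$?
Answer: $196$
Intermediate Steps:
$C{\left(l,P \right)} = 18$
$m{\left(a,U \right)} = -14$ ($m{\left(a,U \right)} = 2 - 4^{2} = 2 - 16 = -14$)
$m^{2}{\left(C{\left(1,6 \right)},M \right)} = \left(-14\right)^{2} = 196$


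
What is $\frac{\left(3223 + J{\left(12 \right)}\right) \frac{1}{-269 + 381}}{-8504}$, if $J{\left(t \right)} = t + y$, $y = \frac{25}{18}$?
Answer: $- \frac{58255}{17144064} \approx -0.003398$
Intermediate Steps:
$y = \frac{25}{18}$ ($y = 25 \cdot \frac{1}{18} = \frac{25}{18} \approx 1.3889$)
$J{\left(t \right)} = \frac{25}{18} + t$ ($J{\left(t \right)} = t + \frac{25}{18} = \frac{25}{18} + t$)
$\frac{\left(3223 + J{\left(12 \right)}\right) \frac{1}{-269 + 381}}{-8504} = \frac{\left(3223 + \left(\frac{25}{18} + 12\right)\right) \frac{1}{-269 + 381}}{-8504} = \frac{3223 + \frac{241}{18}}{112} \left(- \frac{1}{8504}\right) = \frac{58255}{18} \cdot \frac{1}{112} \left(- \frac{1}{8504}\right) = \frac{58255}{2016} \left(- \frac{1}{8504}\right) = - \frac{58255}{17144064}$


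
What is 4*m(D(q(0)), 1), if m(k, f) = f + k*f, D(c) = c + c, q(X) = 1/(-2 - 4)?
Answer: 8/3 ≈ 2.6667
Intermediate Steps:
q(X) = -⅙ (q(X) = 1/(-6) = -⅙)
D(c) = 2*c
m(k, f) = f + f*k
4*m(D(q(0)), 1) = 4*(1*(1 + 2*(-⅙))) = 4*(1*(1 - ⅓)) = 4*(1*(⅔)) = 4*(⅔) = 8/3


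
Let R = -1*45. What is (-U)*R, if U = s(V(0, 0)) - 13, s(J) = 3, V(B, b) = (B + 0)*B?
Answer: -450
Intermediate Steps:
V(B, b) = B² (V(B, b) = B*B = B²)
U = -10 (U = 3 - 13 = -10)
R = -45
(-U)*R = -1*(-10)*(-45) = 10*(-45) = -450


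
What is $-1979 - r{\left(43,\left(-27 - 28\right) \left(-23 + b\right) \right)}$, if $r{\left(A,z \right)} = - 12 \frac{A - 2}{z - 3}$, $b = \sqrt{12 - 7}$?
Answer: $- \frac{3121289197}{1577519} + \frac{27060 \sqrt{5}}{1577519} \approx -1978.6$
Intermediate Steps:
$b = \sqrt{5} \approx 2.2361$
$r{\left(A,z \right)} = - \frac{12 \left(-2 + A\right)}{-3 + z}$ ($r{\left(A,z \right)} = - 12 \frac{-2 + A}{-3 + z} = - \frac{12 \left(-2 + A\right)}{-3 + z}$)
$-1979 - r{\left(43,\left(-27 - 28\right) \left(-23 + b\right) \right)} = -1979 - \frac{12 \left(2 - 43\right)}{-3 + \left(-27 - 28\right) \left(-23 + \sqrt{5}\right)} = -1979 - \frac{12 \left(2 - 43\right)}{-3 - 55 \left(-23 + \sqrt{5}\right)} = -1979 - 12 \frac{1}{-3 + \left(1265 - 55 \sqrt{5}\right)} \left(-41\right) = -1979 - 12 \frac{1}{1262 - 55 \sqrt{5}} \left(-41\right) = -1979 - - \frac{492}{1262 - 55 \sqrt{5}} = -1979 + \frac{492}{1262 - 55 \sqrt{5}}$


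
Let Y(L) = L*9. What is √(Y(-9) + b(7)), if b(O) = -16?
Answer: I*√97 ≈ 9.8489*I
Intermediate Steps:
Y(L) = 9*L
√(Y(-9) + b(7)) = √(9*(-9) - 16) = √(-81 - 16) = √(-97) = I*√97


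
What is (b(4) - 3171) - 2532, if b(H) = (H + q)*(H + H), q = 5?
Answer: -5631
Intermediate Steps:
b(H) = 2*H*(5 + H) (b(H) = (H + 5)*(H + H) = (5 + H)*(2*H) = 2*H*(5 + H))
(b(4) - 3171) - 2532 = (2*4*(5 + 4) - 3171) - 2532 = (2*4*9 - 3171) - 2532 = (72 - 3171) - 2532 = -3099 - 2532 = -5631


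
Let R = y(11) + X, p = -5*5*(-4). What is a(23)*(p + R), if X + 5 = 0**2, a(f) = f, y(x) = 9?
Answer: 2392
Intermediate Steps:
X = -5 (X = -5 + 0**2 = -5 + 0 = -5)
p = 100 (p = -25*(-4) = 100)
R = 4 (R = 9 - 5 = 4)
a(23)*(p + R) = 23*(100 + 4) = 23*104 = 2392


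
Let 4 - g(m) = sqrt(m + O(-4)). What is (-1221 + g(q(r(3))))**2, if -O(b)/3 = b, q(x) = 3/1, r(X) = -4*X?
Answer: (1217 + sqrt(15))**2 ≈ 1.4905e+6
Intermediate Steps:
q(x) = 3 (q(x) = 3*1 = 3)
O(b) = -3*b
g(m) = 4 - sqrt(12 + m) (g(m) = 4 - sqrt(m - 3*(-4)) = 4 - sqrt(m + 12) = 4 - sqrt(12 + m))
(-1221 + g(q(r(3))))**2 = (-1221 + (4 - sqrt(12 + 3)))**2 = (-1221 + (4 - sqrt(15)))**2 = (-1217 - sqrt(15))**2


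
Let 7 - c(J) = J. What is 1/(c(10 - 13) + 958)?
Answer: 1/968 ≈ 0.0010331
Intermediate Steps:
c(J) = 7 - J
1/(c(10 - 13) + 958) = 1/((7 - (10 - 13)) + 958) = 1/((7 - 1*(-3)) + 958) = 1/((7 + 3) + 958) = 1/(10 + 958) = 1/968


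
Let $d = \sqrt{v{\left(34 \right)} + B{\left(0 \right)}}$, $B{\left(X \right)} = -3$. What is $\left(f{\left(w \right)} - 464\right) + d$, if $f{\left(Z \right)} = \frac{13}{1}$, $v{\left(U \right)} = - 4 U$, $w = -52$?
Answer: $-451 + i \sqrt{139} \approx -451.0 + 11.79 i$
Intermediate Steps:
$f{\left(Z \right)} = 13$ ($f{\left(Z \right)} = 13 \cdot 1 = 13$)
$d = i \sqrt{139}$ ($d = \sqrt{\left(-4\right) 34 - 3} = \sqrt{-136 - 3} = \sqrt{-139} = i \sqrt{139} \approx 11.79 i$)
$\left(f{\left(w \right)} - 464\right) + d = \left(13 - 464\right) + i \sqrt{139} = -451 + i \sqrt{139}$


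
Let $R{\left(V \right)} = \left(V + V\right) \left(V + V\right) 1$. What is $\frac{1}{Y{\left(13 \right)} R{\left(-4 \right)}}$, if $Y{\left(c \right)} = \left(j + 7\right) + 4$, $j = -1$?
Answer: $\frac{1}{640} \approx 0.0015625$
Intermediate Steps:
$Y{\left(c \right)} = 10$ ($Y{\left(c \right)} = \left(-1 + 7\right) + 4 = 6 + 4 = 10$)
$R{\left(V \right)} = 4 V^{2}$ ($R{\left(V \right)} = 2 V 2 V 1 = 4 V^{2} \cdot 1 = 4 V^{2}$)
$\frac{1}{Y{\left(13 \right)} R{\left(-4 \right)}} = \frac{1}{10 \cdot 4 \left(-4\right)^{2}} = \frac{1}{10 \cdot 4 \cdot 16} = \frac{1}{10 \cdot 64} = \frac{1}{640}$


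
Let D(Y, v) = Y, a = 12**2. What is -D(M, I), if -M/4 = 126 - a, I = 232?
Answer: -72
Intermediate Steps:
a = 144
M = 72 (M = -4*(126 - 1*144) = -4*(126 - 144) = -4*(-18) = 72)
-D(M, I) = -1*72 = -72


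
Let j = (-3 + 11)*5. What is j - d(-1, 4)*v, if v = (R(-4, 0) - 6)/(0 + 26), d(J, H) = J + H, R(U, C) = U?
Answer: 535/13 ≈ 41.154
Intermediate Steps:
d(J, H) = H + J
j = 40 (j = 8*5 = 40)
v = -5/13 (v = (-4 - 6)/(0 + 26) = -10/26 = -10*1/26 = -5/13 ≈ -0.38462)
j - d(-1, 4)*v = 40 - (4 - 1)*(-5)/13 = 40 - 3*(-5)/13 = 40 - 1*(-15/13) = 40 + 15/13 = 535/13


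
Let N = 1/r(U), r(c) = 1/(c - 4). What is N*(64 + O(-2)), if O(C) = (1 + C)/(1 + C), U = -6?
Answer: -650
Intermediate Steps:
r(c) = 1/(-4 + c)
O(C) = 1
N = -10 (N = 1/(1/(-4 - 6)) = 1/(1/(-10)) = 1/(-⅒) = -10)
N*(64 + O(-2)) = -10*(64 + 1) = -10*65 = -650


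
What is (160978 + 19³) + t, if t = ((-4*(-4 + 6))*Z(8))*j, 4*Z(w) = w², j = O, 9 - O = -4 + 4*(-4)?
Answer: 164125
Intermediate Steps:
O = 29 (O = 9 - (-4 + 4*(-4)) = 9 - (-4 - 16) = 9 - 1*(-20) = 9 + 20 = 29)
j = 29
Z(w) = w²/4
t = -3712 (t = ((-4*(-4 + 6))*((¼)*8²))*29 = ((-4*2)*((¼)*64))*29 = -8*16*29 = -128*29 = -3712)
(160978 + 19³) + t = (160978 + 19³) - 3712 = (160978 + 6859) - 3712 = 167837 - 3712 = 164125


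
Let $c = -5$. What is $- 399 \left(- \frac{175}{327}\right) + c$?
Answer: $\frac{22730}{109} \approx 208.53$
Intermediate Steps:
$- 399 \left(- \frac{175}{327}\right) + c = - 399 \left(- \frac{175}{327}\right) - 5 = - 399 \left(\left(-175\right) \frac{1}{327}\right) - 5 = \left(-399\right) \left(- \frac{175}{327}\right) - 5 = \frac{23275}{109} - 5 = \frac{22730}{109}$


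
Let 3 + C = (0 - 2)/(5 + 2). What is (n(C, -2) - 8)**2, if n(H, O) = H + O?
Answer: 8649/49 ≈ 176.51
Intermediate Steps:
C = -23/7 (C = -3 + (0 - 2)/(5 + 2) = -3 - 2/7 = -23/7 ≈ -3.2857)
(n(C, -2) - 8)**2 = ((-23/7 - 2) - 8)**2 = (-37/7 - 8)**2 = (-93/7)**2 = 8649/49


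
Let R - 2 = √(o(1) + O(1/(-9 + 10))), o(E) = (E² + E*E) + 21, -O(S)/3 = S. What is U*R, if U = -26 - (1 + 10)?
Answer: -74 - 74*√5 ≈ -239.47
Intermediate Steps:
O(S) = -3*S
U = -37 (U = -26 - 1*11 = -26 - 11 = -37)
o(E) = 21 + 2*E² (o(E) = (E² + E²) + 21 = 2*E² + 21 = 21 + 2*E²)
R = 2 + 2*√5 (R = 2 + √((21 + 2*1²) - 3/(-9 + 10)) = 2 + √((21 + 2*1) - 3/1) = 2 + √((21 + 2) - 3*1) = 2 + √(23 - 3) = 2 + √20 = 2 + 2*√5 ≈ 6.4721)
U*R = -37*(2 + 2*√5) = -74 - 74*√5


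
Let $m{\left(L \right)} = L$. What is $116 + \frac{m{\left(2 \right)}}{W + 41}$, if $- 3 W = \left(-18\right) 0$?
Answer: $\frac{4758}{41} \approx 116.05$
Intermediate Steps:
$W = 0$ ($W = - \frac{\left(-18\right) 0}{3} = \left(- \frac{1}{3}\right) 0 = 0$)
$116 + \frac{m{\left(2 \right)}}{W + 41} = 116 + \frac{2}{0 + 41} = 116 + \frac{2}{41} = \frac{4758}{41}$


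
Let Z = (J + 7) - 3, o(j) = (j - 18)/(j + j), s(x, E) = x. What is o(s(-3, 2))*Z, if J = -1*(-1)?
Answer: 35/2 ≈ 17.500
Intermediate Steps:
J = 1
o(j) = (-18 + j)/(2*j) (o(j) = (-18 + j)/((2*j)) = (-18 + j)*(1/(2*j)) = (-18 + j)/(2*j))
Z = 5 (Z = (1 + 7) - 3 = 8 - 3 = 5)
o(s(-3, 2))*Z = ((½)*(-18 - 3)/(-3))*5 = ((½)*(-⅓)*(-21))*5 = (7/2)*5 = 35/2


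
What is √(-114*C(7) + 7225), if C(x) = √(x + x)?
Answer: √(7225 - 114*√14) ≈ 82.453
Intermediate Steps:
C(x) = √2*√x (C(x) = √(2*x) = √2*√x)
√(-114*C(7) + 7225) = √(-114*√2*√7 + 7225) = √(-114*√14 + 7225) = √(7225 - 114*√14)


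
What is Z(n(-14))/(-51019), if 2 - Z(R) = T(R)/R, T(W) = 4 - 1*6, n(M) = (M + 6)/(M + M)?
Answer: -9/51019 ≈ -0.00017640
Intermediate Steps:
n(M) = (6 + M)/(2*M) (n(M) = (6 + M)/((2*M)) = (6 + M)*(1/(2*M)) = (6 + M)/(2*M))
T(W) = -2 (T(W) = 4 - 6 = -2)
Z(R) = 2 + 2/R (Z(R) = 2 - (-2)/R = 2 + 2/R)
Z(n(-14))/(-51019) = (2 + 2/(((½)*(6 - 14)/(-14))))/(-51019) = (2 + 2/(((½)*(-1/14)*(-8))))*(-1/51019) = (2 + 2/(2/7))*(-1/51019) = (2 + 2*(7/2))*(-1/51019) = (2 + 7)*(-1/51019) = 9*(-1/51019) = -9/51019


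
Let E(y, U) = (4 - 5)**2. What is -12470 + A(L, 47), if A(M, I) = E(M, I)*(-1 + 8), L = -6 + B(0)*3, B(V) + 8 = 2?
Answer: -12463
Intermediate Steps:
E(y, U) = 1 (E(y, U) = (-1)**2 = 1)
B(V) = -6 (B(V) = -8 + 2 = -6)
L = -24 (L = -6 - 6*3 = -6 - 18 = -24)
A(M, I) = 7 (A(M, I) = 1*(-1 + 8) = 1*7 = 7)
-12470 + A(L, 47) = -12470 + 7 = -12463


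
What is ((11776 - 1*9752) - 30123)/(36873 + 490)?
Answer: -28099/37363 ≈ -0.75205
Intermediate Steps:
((11776 - 1*9752) - 30123)/(36873 + 490) = ((11776 - 9752) - 30123)/37363 = (2024 - 30123)*(1/37363) = -28099*1/37363 = -28099/37363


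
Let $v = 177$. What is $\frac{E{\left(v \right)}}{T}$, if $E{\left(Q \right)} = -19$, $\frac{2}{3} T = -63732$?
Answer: $\frac{19}{95598} \approx 0.00019875$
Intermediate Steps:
$T = -95598$ ($T = \frac{3}{2} \left(-63732\right) = -95598$)
$\frac{E{\left(v \right)}}{T} = - \frac{19}{-95598} = \left(-19\right) \left(- \frac{1}{95598}\right) = \frac{19}{95598}$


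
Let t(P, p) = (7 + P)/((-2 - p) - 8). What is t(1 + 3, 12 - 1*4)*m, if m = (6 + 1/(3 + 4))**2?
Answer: -20339/882 ≈ -23.060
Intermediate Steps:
t(P, p) = (7 + P)/(-10 - p)
m = 1849/49 (m = (6 + 1/7)**2 = (43/7)**2 = 1849/49 ≈ 37.735)
t(1 + 3, 12 - 1*4)*m = ((-7 - (1 + 3))/(10 + (12 - 1*4)))*(1849/49) = ((-7 - 1*4)/(10 + (12 - 4)))*(1849/49) = ((-7 - 4)/(10 + 8))*(1849/49) = (-11/18)*(1849/49) = ((1/18)*(-11))*(1849/49) = -11/18*1849/49 = -20339/882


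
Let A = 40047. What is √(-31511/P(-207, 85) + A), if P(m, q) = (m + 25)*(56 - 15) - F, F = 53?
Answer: 2*√62830559465/2505 ≈ 200.13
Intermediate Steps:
P(m, q) = 972 + 41*m (P(m, q) = (m + 25)*(56 - 15) - 1*53 = (25 + m)*41 - 53 = (1025 + 41*m) - 53 = 972 + 41*m)
√(-31511/P(-207, 85) + A) = √(-31511/(972 + 41*(-207)) + 40047) = √(-31511/(972 - 8487) + 40047) = √(-31511/(-7515) + 40047) = √(-31511*(-1/7515) + 40047) = √(31511/7515 + 40047) = √(300984716/7515) = 2*√62830559465/2505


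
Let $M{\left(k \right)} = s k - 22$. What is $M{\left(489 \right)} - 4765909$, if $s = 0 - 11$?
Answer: $-4771310$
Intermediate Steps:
$s = -11$
$M{\left(k \right)} = -22 - 11 k$ ($M{\left(k \right)} = - 11 k - 22 = -22 - 11 k$)
$M{\left(489 \right)} - 4765909 = \left(-22 - 5379\right) - 4765909 = -5401 - 4765909 = -4771310$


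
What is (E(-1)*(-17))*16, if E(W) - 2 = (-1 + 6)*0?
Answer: -544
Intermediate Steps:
E(W) = 2 (E(W) = 2 + (-1 + 6)*0 = 2 + 5*0 = 2 + 0 = 2)
(E(-1)*(-17))*16 = (2*(-17))*16 = -34*16 = -544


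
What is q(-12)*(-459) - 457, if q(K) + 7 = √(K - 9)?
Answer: 2756 - 459*I*√21 ≈ 2756.0 - 2103.4*I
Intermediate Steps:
q(K) = -7 + √(-9 + K) (q(K) = -7 + √(K - 9) = -7 + √(-9 + K))
q(-12)*(-459) - 457 = (-7 + √(-9 - 12))*(-459) - 457 = (-7 + √(-21))*(-459) - 457 = (-7 + I*√21)*(-459) - 457 = (3213 - 459*I*√21) - 457 = 2756 - 459*I*√21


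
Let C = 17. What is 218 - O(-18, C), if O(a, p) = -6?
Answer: 224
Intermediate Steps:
218 - O(-18, C) = 218 - 1*(-6) = 218 + 6 = 224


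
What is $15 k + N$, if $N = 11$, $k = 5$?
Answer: $86$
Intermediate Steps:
$15 k + N = 15 \cdot 5 + 11 = 75 + 11 = 86$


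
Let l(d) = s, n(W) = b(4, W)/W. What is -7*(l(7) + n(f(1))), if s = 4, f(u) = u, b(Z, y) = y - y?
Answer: -28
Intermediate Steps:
b(Z, y) = 0
n(W) = 0 (n(W) = 0/W = 0)
l(d) = 4
-7*(l(7) + n(f(1))) = -7*(4 + 0) = -7*4 = -28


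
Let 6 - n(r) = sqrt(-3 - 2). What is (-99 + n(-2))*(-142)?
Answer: 13206 + 142*I*sqrt(5) ≈ 13206.0 + 317.52*I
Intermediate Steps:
n(r) = 6 - I*sqrt(5) (n(r) = 6 - sqrt(-3 - 2) = 6 - sqrt(-5) = 6 - I*sqrt(5))
(-99 + n(-2))*(-142) = (-99 + (6 - I*sqrt(5)))*(-142) = (-93 - I*sqrt(5))*(-142) = 13206 + 142*I*sqrt(5)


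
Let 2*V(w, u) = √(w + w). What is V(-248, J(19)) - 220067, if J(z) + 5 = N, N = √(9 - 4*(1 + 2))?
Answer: -220067 + 2*I*√31 ≈ -2.2007e+5 + 11.136*I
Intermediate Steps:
N = I*√3 (N = √(9 - 4*3) = √(9 - 12) = √(-3) = I*√3 ≈ 1.732*I)
J(z) = -5 + I*√3
V(w, u) = √2*√w/2 (V(w, u) = √(w + w)/2 = √(2*w)/2 = (√2*√w)/2 = √2*√w/2)
V(-248, J(19)) - 220067 = √2*√(-248)/2 - 220067 = √2*(2*I*√62)/2 - 220067 = 2*I*√31 - 220067 = -220067 + 2*I*√31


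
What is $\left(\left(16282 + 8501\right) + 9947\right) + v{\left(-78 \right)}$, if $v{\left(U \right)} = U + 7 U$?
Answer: $34106$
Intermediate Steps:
$v{\left(U \right)} = 8 U$
$\left(\left(16282 + 8501\right) + 9947\right) + v{\left(-78 \right)} = \left(\left(16282 + 8501\right) + 9947\right) + 8 \left(-78\right) = \left(24783 + 9947\right) - 624 = 34730 - 624 = 34106$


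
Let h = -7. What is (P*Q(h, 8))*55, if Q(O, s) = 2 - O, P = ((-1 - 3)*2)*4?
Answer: -15840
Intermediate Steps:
P = -32 (P = -4*2*4 = -8*4 = -32)
(P*Q(h, 8))*55 = -32*(2 - 1*(-7))*55 = -32*(2 + 7)*55 = -32*9*55 = -288*55 = -15840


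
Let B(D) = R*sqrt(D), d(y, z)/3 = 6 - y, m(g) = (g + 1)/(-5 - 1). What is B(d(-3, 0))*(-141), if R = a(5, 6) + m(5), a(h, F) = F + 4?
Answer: -3807*sqrt(3) ≈ -6593.9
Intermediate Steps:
a(h, F) = 4 + F
m(g) = -1/6 - g/6 (m(g) = (1 + g)/(-6) = (1 + g)*(-1/6) = -1/6 - g/6)
R = 9 (R = (4 + 6) + (-1/6 - 1/6*5) = 10 + (-1/6 - 5/6) = 10 - 1 = 9)
d(y, z) = 18 - 3*y (d(y, z) = 3*(6 - y) = 18 - 3*y)
B(D) = 9*sqrt(D)
B(d(-3, 0))*(-141) = (9*sqrt(18 - 3*(-3)))*(-141) = (9*sqrt(18 + 9))*(-141) = (9*sqrt(27))*(-141) = (9*(3*sqrt(3)))*(-141) = (27*sqrt(3))*(-141) = -3807*sqrt(3)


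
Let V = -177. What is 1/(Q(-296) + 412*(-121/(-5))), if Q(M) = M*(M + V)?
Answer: 5/749892 ≈ 6.6676e-6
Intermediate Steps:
Q(M) = M*(-177 + M) (Q(M) = M*(M - 177) = M*(-177 + M))
1/(Q(-296) + 412*(-121/(-5))) = 1/(-296*(-177 - 296) + 412*(-121/(-5))) = 1/(-296*(-473) + 412*(-121*(-1/5))) = 1/(140008 + 412*(121/5)) = 1/(140008 + 49852/5) = 1/(749892/5) = 5/749892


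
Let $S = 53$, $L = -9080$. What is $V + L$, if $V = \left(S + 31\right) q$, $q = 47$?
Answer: $-5132$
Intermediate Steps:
$V = 3948$ ($V = \left(53 + 31\right) 47 = 84 \cdot 47 = 3948$)
$V + L = 3948 - 9080 = -5132$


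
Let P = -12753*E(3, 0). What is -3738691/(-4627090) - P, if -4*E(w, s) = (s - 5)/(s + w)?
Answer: 49181876357/9254180 ≈ 5314.6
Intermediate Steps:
E(w, s) = -(-5 + s)/(4*(s + w)) (E(w, s) = -(s - 5)/(4*(s + w)) = -(-5 + s)/(4*(s + w)))
P = -21255/4 (P = -12753*(5 - 1*0)/(4*(0 + 3)) = -12753*(5 + 0)/(4*3) = -12753*5/(4*3) = -12753*5/12 = -21255/4 ≈ -5313.8)
-3738691/(-4627090) - P = -3738691/(-4627090) - 1*(-21255/4) = -3738691*(-1/4627090) + 21255/4 = 3738691/4627090 + 21255/4 = 49181876357/9254180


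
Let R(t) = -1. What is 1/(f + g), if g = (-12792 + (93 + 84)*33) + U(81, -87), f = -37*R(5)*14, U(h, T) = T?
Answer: -1/6520 ≈ -0.00015337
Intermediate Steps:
f = 518 (f = -37*(-1)*14 = 37*14 = 518)
g = -7038 (g = (-12792 + (93 + 84)*33) - 87 = (-12792 + 177*33) - 87 = (-12792 + 5841) - 87 = -6951 - 87 = -7038)
1/(f + g) = 1/(518 - 7038) = 1/(-6520) = -1/6520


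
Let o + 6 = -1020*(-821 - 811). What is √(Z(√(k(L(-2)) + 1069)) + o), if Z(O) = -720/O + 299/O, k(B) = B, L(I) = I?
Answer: √(1895167498026 - 449207*√1067)/1067 ≈ 1290.2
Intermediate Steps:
o = 1664634 (o = -6 - 1020*(-821 - 811) = -6 - 1020*(-1632) = -6 + 1664640 = 1664634)
Z(O) = -421/O
√(Z(√(k(L(-2)) + 1069)) + o) = √(-421/√(-2 + 1069) + 1664634) = √(-421*√1067/1067 + 1664634) = √(1664634 - 421*√1067/1067)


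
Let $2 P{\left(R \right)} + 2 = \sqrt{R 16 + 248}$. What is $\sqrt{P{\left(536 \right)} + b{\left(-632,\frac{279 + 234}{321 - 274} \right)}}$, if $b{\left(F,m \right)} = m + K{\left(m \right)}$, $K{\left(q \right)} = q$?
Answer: $\frac{\sqrt{46013 + 2209 \sqrt{2206}}}{47} \approx 8.2339$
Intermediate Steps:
$P{\left(R \right)} = -1 + \frac{\sqrt{248 + 16 R}}{2}$ ($P{\left(R \right)} = -1 + \frac{\sqrt{R 16 + 248}}{2} = -1 + \frac{\sqrt{16 R + 248}}{2} = -1 + \frac{\sqrt{248 + 16 R}}{2}$)
$b{\left(F,m \right)} = 2 m$ ($b{\left(F,m \right)} = m + m = 2 m$)
$\sqrt{P{\left(536 \right)} + b{\left(-632,\frac{279 + 234}{321 - 274} \right)}} = \sqrt{\left(-1 + \sqrt{62 + 4 \cdot 536}\right) + 2 \frac{279 + 234}{321 - 274}} = \sqrt{\left(-1 + \sqrt{62 + 2144}\right) + 2 \cdot \frac{513}{47}} = \sqrt{\left(-1 + \sqrt{2206}\right) + 2 \cdot 513 \cdot \frac{1}{47}} = \sqrt{\left(-1 + \sqrt{2206}\right) + 2 \cdot \frac{513}{47}} = \sqrt{\left(-1 + \sqrt{2206}\right) + \frac{1026}{47}} = \sqrt{\frac{979}{47} + \sqrt{2206}}$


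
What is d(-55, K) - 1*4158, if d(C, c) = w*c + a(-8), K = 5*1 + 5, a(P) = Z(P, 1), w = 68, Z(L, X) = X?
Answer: -3477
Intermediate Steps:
a(P) = 1
K = 10 (K = 5 + 5 = 10)
d(C, c) = 1 + 68*c (d(C, c) = 68*c + 1 = 1 + 68*c)
d(-55, K) - 1*4158 = (1 + 68*10) - 1*4158 = (1 + 680) - 4158 = 681 - 4158 = -3477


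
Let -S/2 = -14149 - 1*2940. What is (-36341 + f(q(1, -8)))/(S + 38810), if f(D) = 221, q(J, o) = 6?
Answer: -9030/18247 ≈ -0.49488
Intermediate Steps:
S = 34178 (S = -2*(-14149 - 1*2940) = -2*(-14149 - 2940) = -2*(-17089) = 34178)
(-36341 + f(q(1, -8)))/(S + 38810) = (-36341 + 221)/(34178 + 38810) = -36120/72988 = -36120*1/72988 = -9030/18247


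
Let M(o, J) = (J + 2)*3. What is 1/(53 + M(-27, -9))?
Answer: 1/32 ≈ 0.031250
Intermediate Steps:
M(o, J) = 6 + 3*J (M(o, J) = (2 + J)*3 = 6 + 3*J)
1/(53 + M(-27, -9)) = 1/(53 + (6 + 3*(-9))) = 1/(53 + (6 - 27)) = 1/(53 - 21) = 1/32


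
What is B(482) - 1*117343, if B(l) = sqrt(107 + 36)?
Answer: -117343 + sqrt(143) ≈ -1.1733e+5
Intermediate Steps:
B(l) = sqrt(143)
B(482) - 1*117343 = sqrt(143) - 1*117343 = sqrt(143) - 117343 = -117343 + sqrt(143)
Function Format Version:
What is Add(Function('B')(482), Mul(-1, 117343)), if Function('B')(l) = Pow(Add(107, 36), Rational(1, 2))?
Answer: Add(-117343, Pow(143, Rational(1, 2))) ≈ -1.1733e+5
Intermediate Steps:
Function('B')(l) = Pow(143, Rational(1, 2))
Add(Function('B')(482), Mul(-1, 117343)) = Add(Pow(143, Rational(1, 2)), Mul(-1, 117343)) = Add(Pow(143, Rational(1, 2)), -117343) = Add(-117343, Pow(143, Rational(1, 2)))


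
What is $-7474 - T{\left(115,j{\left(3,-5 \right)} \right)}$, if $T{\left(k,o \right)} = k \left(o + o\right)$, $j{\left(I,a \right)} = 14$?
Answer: $-10694$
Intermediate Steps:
$T{\left(k,o \right)} = 2 k o$ ($T{\left(k,o \right)} = k 2 o = 2 k o$)
$-7474 - T{\left(115,j{\left(3,-5 \right)} \right)} = -7474 - 2 \cdot 115 \cdot 14 = -7474 - 3220 = -10694$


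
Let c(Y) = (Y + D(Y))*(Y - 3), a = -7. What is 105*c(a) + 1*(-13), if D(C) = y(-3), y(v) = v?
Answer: 10487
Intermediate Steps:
D(C) = -3
c(Y) = (-3 + Y)² (c(Y) = (Y - 3)*(Y - 3) = (-3 + Y)*(-3 + Y) = (-3 + Y)²)
105*c(a) + 1*(-13) = 105*(9 + (-7)² - 6*(-7)) + 1*(-13) = 105*(9 + 49 + 42) - 13 = 105*100 - 13 = 10500 - 13 = 10487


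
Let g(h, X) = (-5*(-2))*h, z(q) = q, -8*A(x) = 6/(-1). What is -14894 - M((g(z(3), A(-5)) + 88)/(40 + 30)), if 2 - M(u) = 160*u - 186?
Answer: -103686/7 ≈ -14812.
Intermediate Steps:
A(x) = ¾ (A(x) = -3/(4*(-1)) = -3*(-1)/4 = -⅛*(-6) = ¾)
g(h, X) = 10*h
M(u) = 188 - 160*u (M(u) = 2 - (160*u - 186) = 2 - (-186 + 160*u) = 2 + (186 - 160*u) = 188 - 160*u)
-14894 - M((g(z(3), A(-5)) + 88)/(40 + 30)) = -14894 - (188 - 160*(10*3 + 88)/(40 + 30)) = -14894 - (188 - 160*(30 + 88)/70) = -14894 - (188 - 18880/70) = -14894 - (188 - 160*59/35) = -14894 - (188 - 1888/7) = -14894 - 1*(-572/7) = -14894 + 572/7 = -103686/7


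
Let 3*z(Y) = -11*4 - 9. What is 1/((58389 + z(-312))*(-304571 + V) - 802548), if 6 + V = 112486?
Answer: -3/33640231018 ≈ -8.9179e-11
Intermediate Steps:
V = 112480 (V = -6 + 112486 = 112480)
z(Y) = -53/3 (z(Y) = (-11*4 - 9)/3 = (-44 - 9)/3 = (⅓)*(-53) = -53/3)
1/((58389 + z(-312))*(-304571 + V) - 802548) = 1/((58389 - 53/3)*(-304571 + 112480) - 802548) = 1/((175114/3)*(-192091) - 802548) = 1/(-33637823374/3 - 802548) = 1/(-33640231018/3) = -3/33640231018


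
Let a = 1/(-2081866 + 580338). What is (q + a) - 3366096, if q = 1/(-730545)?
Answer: -3692384384754577033/1096933772760 ≈ -3.3661e+6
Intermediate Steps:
a = -1/1501528 (a = 1/(-1501528) = -1/1501528 ≈ -6.6599e-7)
q = -1/730545 ≈ -1.3688e-6
(q + a) - 3366096 = (-1/730545 - 1/1501528) - 3366096 = -2232073/1096933772760 - 3366096 = -3692384384754577033/1096933772760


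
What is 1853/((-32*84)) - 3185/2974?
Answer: -7036051/3997056 ≈ -1.7603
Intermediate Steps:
1853/((-32*84)) - 3185/2974 = 1853/(-2688) - 3185*1/2974 = 1853*(-1/2688) - 3185/2974 = -1853/2688 - 3185/2974 = -7036051/3997056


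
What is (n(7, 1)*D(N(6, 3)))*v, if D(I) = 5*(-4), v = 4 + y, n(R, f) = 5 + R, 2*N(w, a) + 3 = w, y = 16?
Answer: -4800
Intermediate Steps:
N(w, a) = -3/2 + w/2
v = 20 (v = 4 + 16 = 20)
D(I) = -20
(n(7, 1)*D(N(6, 3)))*v = ((5 + 7)*(-20))*20 = (12*(-20))*20 = -240*20 = -4800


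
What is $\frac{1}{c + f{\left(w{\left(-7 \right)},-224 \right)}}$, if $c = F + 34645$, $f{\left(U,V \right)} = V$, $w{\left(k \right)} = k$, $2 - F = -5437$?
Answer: $\frac{1}{39860} \approx 2.5088 \cdot 10^{-5}$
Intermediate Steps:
$F = 5439$ ($F = 2 - -5437 = 2 + 5437 = 5439$)
$c = 40084$ ($c = 5439 + 34645 = 40084$)
$\frac{1}{c + f{\left(w{\left(-7 \right)},-224 \right)}} = \frac{1}{40084 - 224} = \frac{1}{39860}$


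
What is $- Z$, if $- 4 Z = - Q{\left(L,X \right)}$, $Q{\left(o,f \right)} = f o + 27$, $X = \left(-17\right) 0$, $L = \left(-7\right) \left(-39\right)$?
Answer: $- \frac{27}{4} \approx -6.75$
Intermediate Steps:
$L = 273$
$X = 0$
$Q{\left(o,f \right)} = 27 + f o$
$Z = \frac{27}{4}$ ($Z = - \frac{\left(-1\right) \left(27 + 0 \cdot 273\right)}{4} = - \frac{\left(-1\right) \left(27 + 0\right)}{4} = - \frac{\left(-1\right) 27}{4} = \left(- \frac{1}{4}\right) \left(-27\right) = \frac{27}{4} \approx 6.75$)
$- Z = \left(-1\right) \frac{27}{4} = - \frac{27}{4}$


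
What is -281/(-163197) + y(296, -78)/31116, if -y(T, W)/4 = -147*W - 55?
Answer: -620018356/423169821 ≈ -1.4652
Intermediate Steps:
y(T, W) = 220 + 588*W (y(T, W) = -4*(-147*W - 55) = -4*(-55 - 147*W) = 220 + 588*W)
-281/(-163197) + y(296, -78)/31116 = -281/(-163197) + (220 + 588*(-78))/31116 = -281*(-1/163197) + (220 - 45864)*(1/31116) = 281/163197 - 45644*1/31116 = 281/163197 - 11411/7779 = -620018356/423169821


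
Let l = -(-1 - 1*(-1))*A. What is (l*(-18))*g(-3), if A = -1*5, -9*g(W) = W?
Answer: 0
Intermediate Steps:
g(W) = -W/9
A = -5
l = 0 (l = -(-1 - 1*(-1))*(-5) = -(-1 + 1)*(-5) = -0*(-5) = -1*0 = 0)
(l*(-18))*g(-3) = (0*(-18))*(-1/9*(-3)) = 0*(1/3) = 0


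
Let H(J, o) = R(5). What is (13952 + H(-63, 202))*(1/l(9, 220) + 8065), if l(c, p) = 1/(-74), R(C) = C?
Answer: 111530387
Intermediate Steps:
l(c, p) = -1/74
H(J, o) = 5
(13952 + H(-63, 202))*(1/l(9, 220) + 8065) = (13952 + 5)*(1/(-1/74) + 8065) = 13957*(-74 + 8065) = 13957*7991 = 111530387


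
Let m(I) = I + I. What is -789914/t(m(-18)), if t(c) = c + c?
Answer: 394957/36 ≈ 10971.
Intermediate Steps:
m(I) = 2*I
t(c) = 2*c
-789914/t(m(-18)) = -789914/(2*(2*(-18))) = -789914/(2*(-36)) = -789914/(-72) = -789914*(-1/72) = 394957/36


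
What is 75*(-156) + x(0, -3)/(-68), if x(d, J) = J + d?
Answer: -795597/68 ≈ -11700.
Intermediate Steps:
75*(-156) + x(0, -3)/(-68) = 75*(-156) + (-3 + 0)/(-68) = -11700 - 3*(-1/68) = -11700 + 3/68 = -795597/68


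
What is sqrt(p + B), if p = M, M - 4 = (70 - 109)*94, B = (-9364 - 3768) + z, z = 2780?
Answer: 7*I*sqrt(286) ≈ 118.38*I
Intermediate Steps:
B = -10352 (B = (-9364 - 3768) + 2780 = -13132 + 2780 = -10352)
M = -3662 (M = 4 + (70 - 109)*94 = 4 - 39*94 = 4 - 3666 = -3662)
p = -3662
sqrt(p + B) = sqrt(-3662 - 10352) = sqrt(-14014) = 7*I*sqrt(286)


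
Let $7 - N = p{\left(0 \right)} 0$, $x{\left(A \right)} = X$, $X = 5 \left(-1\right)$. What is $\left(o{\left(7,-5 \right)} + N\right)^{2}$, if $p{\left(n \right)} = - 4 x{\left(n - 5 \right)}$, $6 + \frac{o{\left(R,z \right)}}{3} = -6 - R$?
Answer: $2500$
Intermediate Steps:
$o{\left(R,z \right)} = -36 - 3 R$ ($o{\left(R,z \right)} = -18 + 3 \left(-6 - R\right) = -18 - \left(18 + 3 R\right) = -36 - 3 R$)
$X = -5$
$x{\left(A \right)} = -5$
$p{\left(n \right)} = 20$ ($p{\left(n \right)} = \left(-4\right) \left(-5\right) = 20$)
$N = 7$ ($N = 7 - 20 \cdot 0 = 7 - 0 = 7 + 0 = 7$)
$\left(o{\left(7,-5 \right)} + N\right)^{2} = \left(\left(-36 - 21\right) + 7\right)^{2} = \left(-57 + 7\right)^{2} = \left(-50\right)^{2} = 2500$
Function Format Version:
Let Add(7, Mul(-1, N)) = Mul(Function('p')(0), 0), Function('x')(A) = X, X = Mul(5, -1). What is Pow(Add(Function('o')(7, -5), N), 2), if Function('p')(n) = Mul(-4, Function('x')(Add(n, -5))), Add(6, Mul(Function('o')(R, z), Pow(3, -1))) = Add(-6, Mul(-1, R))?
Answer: 2500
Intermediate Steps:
Function('o')(R, z) = Add(-36, Mul(-3, R)) (Function('o')(R, z) = Add(-18, Mul(3, Add(-6, Mul(-1, R)))) = Add(-18, Add(-18, Mul(-3, R))) = Add(-36, Mul(-3, R)))
X = -5
Function('x')(A) = -5
Function('p')(n) = 20 (Function('p')(n) = Mul(-4, -5) = 20)
N = 7 (N = Add(7, Mul(-1, Mul(20, 0))) = Add(7, Mul(-1, 0)) = Add(7, 0) = 7)
Pow(Add(Function('o')(7, -5), N), 2) = Pow(Add(Add(-36, Mul(-3, 7)), 7), 2) = Pow(Add(Add(-36, -21), 7), 2) = Pow(Add(-57, 7), 2) = Pow(-50, 2) = 2500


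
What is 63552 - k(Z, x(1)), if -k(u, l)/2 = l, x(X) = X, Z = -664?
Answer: 63554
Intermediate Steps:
k(u, l) = -2*l
63552 - k(Z, x(1)) = 63552 - (-2) = 63552 - 1*(-2) = 63552 + 2 = 63554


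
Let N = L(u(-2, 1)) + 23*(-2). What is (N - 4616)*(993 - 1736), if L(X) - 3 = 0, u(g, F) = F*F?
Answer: 3461637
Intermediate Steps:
u(g, F) = F²
L(X) = 3 (L(X) = 3 + 0 = 3)
N = -43 (N = 3 + 23*(-2) = 3 - 46 = -43)
(N - 4616)*(993 - 1736) = (-43 - 4616)*(993 - 1736) = -4659*(-743) = 3461637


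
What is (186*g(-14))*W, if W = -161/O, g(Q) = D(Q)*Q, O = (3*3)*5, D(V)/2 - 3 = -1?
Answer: 558992/15 ≈ 37266.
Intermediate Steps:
D(V) = 4 (D(V) = 6 + 2*(-1) = 6 - 2 = 4)
O = 45 (O = 9*5 = 45)
g(Q) = 4*Q
W = -161/45 ≈ -3.5778
(186*g(-14))*W = (186*(4*(-14)))*(-161/45) = (186*(-56))*(-161/45) = -10416*(-161/45) = 558992/15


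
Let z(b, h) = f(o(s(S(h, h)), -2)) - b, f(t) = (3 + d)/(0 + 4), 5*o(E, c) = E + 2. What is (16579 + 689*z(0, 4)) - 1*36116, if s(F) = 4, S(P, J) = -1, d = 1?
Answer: -18848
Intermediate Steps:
o(E, c) = 2/5 + E/5 (o(E, c) = (E + 2)/5 = (2 + E)/5 = 2/5 + E/5)
f(t) = 1 (f(t) = (3 + 1)/(0 + 4) = 4/4 = 4*(1/4) = 1)
z(b, h) = 1 - b
(16579 + 689*z(0, 4)) - 1*36116 = (16579 + 689*(1 - 1*0)) - 1*36116 = (16579 + 689*(1 + 0)) - 36116 = (16579 + 689*1) - 36116 = (16579 + 689) - 36116 = 17268 - 36116 = -18848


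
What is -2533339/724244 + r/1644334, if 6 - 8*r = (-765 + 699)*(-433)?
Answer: -521030261084/148862379187 ≈ -3.5001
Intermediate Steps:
r = -7143/2 (r = ¾ - (-765 + 699)*(-433)/8 = ¾ - (-33)*(-433)/4 = ¾ - ⅛*28578 = ¾ - 14289/4 = -7143/2 ≈ -3571.5)
-2533339/724244 + r/1644334 = -2533339/724244 - 7143/2/1644334 = -2533339*1/724244 - 7143/2*1/1644334 = -2533339/724244 - 7143/3288668 = -521030261084/148862379187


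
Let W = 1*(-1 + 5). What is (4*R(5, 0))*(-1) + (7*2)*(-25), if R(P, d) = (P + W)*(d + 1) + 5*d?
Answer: -386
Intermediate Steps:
W = 4 (W = 1*4 = 4)
R(P, d) = 5*d + (1 + d)*(4 + P) (R(P, d) = (P + 4)*(d + 1) + 5*d = (4 + P)*(1 + d) + 5*d = (1 + d)*(4 + P) + 5*d = 5*d + (1 + d)*(4 + P))
(4*R(5, 0))*(-1) + (7*2)*(-25) = (4*(4 + 5 + 9*0 + 5*0))*(-1) + (7*2)*(-25) = (4*(4 + 5 + 0 + 0))*(-1) + 14*(-25) = (4*9)*(-1) - 350 = 36*(-1) - 350 = -36 - 350 = -386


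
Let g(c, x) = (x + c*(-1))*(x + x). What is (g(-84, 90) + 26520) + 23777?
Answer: 81617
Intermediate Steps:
g(c, x) = 2*x*(x - c) (g(c, x) = (x - c)*(2*x) = 2*x*(x - c))
(g(-84, 90) + 26520) + 23777 = (2*90*(90 - 1*(-84)) + 26520) + 23777 = (2*90*(90 + 84) + 26520) + 23777 = (2*90*174 + 26520) + 23777 = (31320 + 26520) + 23777 = 57840 + 23777 = 81617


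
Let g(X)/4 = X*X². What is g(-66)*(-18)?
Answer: 20699712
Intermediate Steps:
g(X) = 4*X³ (g(X) = 4*(X*X²) = 4*X³)
g(-66)*(-18) = (4*(-66)³)*(-18) = (4*(-287496))*(-18) = -1149984*(-18) = 20699712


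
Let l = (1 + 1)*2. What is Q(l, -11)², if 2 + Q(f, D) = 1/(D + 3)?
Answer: 289/64 ≈ 4.5156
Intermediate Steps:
l = 4 (l = 2*2 = 4)
Q(f, D) = -2 + 1/(3 + D) (Q(f, D) = -2 + 1/(D + 3) = -2 + 1/(3 + D))
Q(l, -11)² = ((-5 - 2*(-11))/(3 - 11))² = ((-5 + 22)/(-8))² = (-⅛*17)² = (-17/8)² = 289/64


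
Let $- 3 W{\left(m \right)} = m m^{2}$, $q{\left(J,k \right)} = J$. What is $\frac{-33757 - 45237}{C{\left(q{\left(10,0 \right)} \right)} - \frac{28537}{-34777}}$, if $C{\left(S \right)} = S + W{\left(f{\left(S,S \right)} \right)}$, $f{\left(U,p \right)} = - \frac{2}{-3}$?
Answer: $- \frac{222521121378}{30202651} \approx -7367.6$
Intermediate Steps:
$f{\left(U,p \right)} = \frac{2}{3}$ ($f{\left(U,p \right)} = \left(-2\right) \left(- \frac{1}{3}\right) = \frac{2}{3}$)
$W{\left(m \right)} = - \frac{m^{3}}{3}$ ($W{\left(m \right)} = - \frac{m m^{2}}{3} = - \frac{m^{3}}{3}$)
$C{\left(S \right)} = - \frac{8}{81} + S$ ($C{\left(S \right)} = S - \frac{\left(\frac{2}{3}\right)^{3}}{3} = S - \frac{8}{81} = - \frac{8}{81} + S$)
$\frac{-33757 - 45237}{C{\left(q{\left(10,0 \right)} \right)} - \frac{28537}{-34777}} = \frac{-33757 - 45237}{\left(- \frac{8}{81} + 10\right) - \frac{28537}{-34777}} = - \frac{78994}{\frac{802}{81} - - \frac{28537}{34777}} = - \frac{78994}{\frac{802}{81} + \frac{28537}{34777}} = - \frac{78994}{\frac{30202651}{2816937}} = \left(-78994\right) \frac{2816937}{30202651} = - \frac{222521121378}{30202651}$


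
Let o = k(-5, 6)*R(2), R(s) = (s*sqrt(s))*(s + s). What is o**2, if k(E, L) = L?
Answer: 4608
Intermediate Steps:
R(s) = 2*s**(5/2) (R(s) = s**(3/2)*(2*s) = 2*s**(5/2))
o = 48*sqrt(2) (o = 6*(2*2**(5/2)) = 6*(2*(4*sqrt(2))) = 6*(8*sqrt(2)) = 48*sqrt(2) ≈ 67.882)
o**2 = (48*sqrt(2))**2 = 4608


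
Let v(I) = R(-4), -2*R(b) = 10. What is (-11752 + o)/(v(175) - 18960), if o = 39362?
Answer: -5522/3793 ≈ -1.4558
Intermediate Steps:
R(b) = -5 (R(b) = -½*10 = -5)
v(I) = -5
(-11752 + o)/(v(175) - 18960) = (-11752 + 39362)/(-5 - 18960) = 27610/(-18965) = 27610*(-1/18965) = -5522/3793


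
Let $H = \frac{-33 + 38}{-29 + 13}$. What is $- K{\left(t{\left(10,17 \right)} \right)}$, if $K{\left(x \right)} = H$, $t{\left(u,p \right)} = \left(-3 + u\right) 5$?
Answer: $\frac{5}{16} \approx 0.3125$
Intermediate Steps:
$H = - \frac{5}{16}$ ($H = \frac{5}{-16} = 5 \left(- \frac{1}{16}\right) = - \frac{5}{16} \approx -0.3125$)
$t{\left(u,p \right)} = -15 + 5 u$
$K{\left(x \right)} = - \frac{5}{16}$
$- K{\left(t{\left(10,17 \right)} \right)} = \left(-1\right) \left(- \frac{5}{16}\right) = \frac{5}{16}$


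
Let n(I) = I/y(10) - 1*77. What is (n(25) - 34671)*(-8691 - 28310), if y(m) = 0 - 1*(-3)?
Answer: 3856207219/3 ≈ 1.2854e+9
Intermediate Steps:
y(m) = 3 (y(m) = 0 + 3 = 3)
n(I) = -77 + I/3 (n(I) = I/3 - 1*77 = I*(⅓) - 77 = I/3 - 77 = -77 + I/3)
(n(25) - 34671)*(-8691 - 28310) = ((-77 + (⅓)*25) - 34671)*(-8691 - 28310) = ((-77 + 25/3) - 34671)*(-37001) = (-206/3 - 34671)*(-37001) = -104219/3*(-37001) = 3856207219/3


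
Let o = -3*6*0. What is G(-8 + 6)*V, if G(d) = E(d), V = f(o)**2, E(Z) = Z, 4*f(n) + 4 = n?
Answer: -2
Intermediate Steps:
o = 0 (o = -18*0 = 0)
f(n) = -1 + n/4
V = 1 (V = (-1 + (1/4)*0)**2 = (-1 + 0)**2 = (-1)**2 = 1)
G(d) = d
G(-8 + 6)*V = (-8 + 6)*1 = -2*1 = -2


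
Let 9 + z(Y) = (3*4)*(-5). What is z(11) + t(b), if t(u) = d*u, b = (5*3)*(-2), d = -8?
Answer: 171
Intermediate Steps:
z(Y) = -69 (z(Y) = -9 + (3*4)*(-5) = -9 + 12*(-5) = -9 - 60 = -69)
b = -30 (b = 15*(-2) = -30)
t(u) = -8*u
z(11) + t(b) = -69 - 8*(-30) = -69 + 240 = 171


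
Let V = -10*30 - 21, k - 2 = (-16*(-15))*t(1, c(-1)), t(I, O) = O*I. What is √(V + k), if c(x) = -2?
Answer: I*√799 ≈ 28.267*I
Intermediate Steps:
t(I, O) = I*O
k = -478 (k = 2 + (-16*(-15))*(1*(-2)) = 2 + 240*(-2) = 2 - 480 = -478)
V = -321 (V = -300 - 21 = -321)
√(V + k) = √(-321 - 478) = √(-799) = I*√799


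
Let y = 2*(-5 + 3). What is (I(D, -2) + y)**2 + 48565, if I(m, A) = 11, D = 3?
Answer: 48614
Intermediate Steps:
y = -4 (y = 2*(-2) = -4)
(I(D, -2) + y)**2 + 48565 = (11 - 4)**2 + 48565 = 7**2 + 48565 = 49 + 48565 = 48614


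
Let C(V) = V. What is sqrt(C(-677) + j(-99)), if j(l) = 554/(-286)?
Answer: 8*I*sqrt(216931)/143 ≈ 26.056*I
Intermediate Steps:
j(l) = -277/143 (j(l) = 554*(-1/286) = -277/143)
sqrt(C(-677) + j(-99)) = sqrt(-677 - 277/143) = sqrt(-97088/143) = 8*I*sqrt(216931)/143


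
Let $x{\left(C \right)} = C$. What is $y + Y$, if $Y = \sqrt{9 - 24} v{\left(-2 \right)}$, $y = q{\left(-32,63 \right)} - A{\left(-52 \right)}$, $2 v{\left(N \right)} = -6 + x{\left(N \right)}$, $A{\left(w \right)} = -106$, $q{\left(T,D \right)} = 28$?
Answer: $134 - 4 i \sqrt{15} \approx 134.0 - 15.492 i$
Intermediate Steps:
$v{\left(N \right)} = -3 + \frac{N}{2}$ ($v{\left(N \right)} = \frac{-6 + N}{2} = -3 + \frac{N}{2}$)
$y = 134$ ($y = 28 - -106 = 28 + 106 = 134$)
$Y = - 4 i \sqrt{15}$ ($Y = \sqrt{9 - 24} \left(-3 + \frac{1}{2} \left(-2\right)\right) = \sqrt{-15} \left(-3 - 1\right) = i \sqrt{15} \left(-4\right) = - 4 i \sqrt{15} \approx - 15.492 i$)
$y + Y = 134 - 4 i \sqrt{15}$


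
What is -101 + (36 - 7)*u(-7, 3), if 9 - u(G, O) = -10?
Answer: 450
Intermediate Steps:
u(G, O) = 19 (u(G, O) = 9 - 1*(-10) = 9 + 10 = 19)
-101 + (36 - 7)*u(-7, 3) = -101 + (36 - 7)*19 = -101 + 29*19 = -101 + 551 = 450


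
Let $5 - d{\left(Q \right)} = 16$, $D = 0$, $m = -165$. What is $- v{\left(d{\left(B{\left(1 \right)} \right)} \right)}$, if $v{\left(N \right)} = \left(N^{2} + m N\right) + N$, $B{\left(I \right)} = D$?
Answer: $-1925$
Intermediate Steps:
$B{\left(I \right)} = 0$
$d{\left(Q \right)} = -11$ ($d{\left(Q \right)} = 5 - 16 = -11$)
$v{\left(N \right)} = N^{2} - 164 N$ ($v{\left(N \right)} = \left(N^{2} - 165 N\right) + N = N^{2} - 164 N$)
$- v{\left(d{\left(B{\left(1 \right)} \right)} \right)} = - \left(-11\right) \left(-164 - 11\right) = - \left(-11\right) \left(-175\right) = \left(-1\right) 1925 = -1925$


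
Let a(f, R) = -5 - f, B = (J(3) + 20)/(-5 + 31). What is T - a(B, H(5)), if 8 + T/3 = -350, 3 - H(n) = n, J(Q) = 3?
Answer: -27771/26 ≈ -1068.1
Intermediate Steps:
H(n) = 3 - n
T = -1074 (T = -24 + 3*(-350) = -24 - 1050 = -1074)
B = 23/26 (B = (3 + 20)/(-5 + 31) = 23/26 ≈ 0.88461)
T - a(B, H(5)) = -1074 - (-5 - 1*23/26) = -1074 - (-5 - 23/26) = -1074 - 1*(-153/26) = -1074 + 153/26 = -27771/26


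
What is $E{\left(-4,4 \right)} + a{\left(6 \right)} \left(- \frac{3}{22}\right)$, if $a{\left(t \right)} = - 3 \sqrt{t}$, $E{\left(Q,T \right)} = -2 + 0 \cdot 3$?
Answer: $-2 + \frac{9 \sqrt{6}}{22} \approx -0.99794$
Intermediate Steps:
$E{\left(Q,T \right)} = -2$ ($E{\left(Q,T \right)} = -2 + 0 = -2$)
$E{\left(-4,4 \right)} + a{\left(6 \right)} \left(- \frac{3}{22}\right) = -2 + - 3 \sqrt{6} \left(- \frac{3}{22}\right) = -2 + \frac{9 \sqrt{6}}{22}$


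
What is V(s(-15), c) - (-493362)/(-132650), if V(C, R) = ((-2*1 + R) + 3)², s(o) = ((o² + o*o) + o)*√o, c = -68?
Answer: 297486244/66325 ≈ 4485.3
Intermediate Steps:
s(o) = √o*(o + 2*o²) (s(o) = ((o² + o²) + o)*√o = (2*o² + o)*√o = (o + 2*o²)*√o = √o*(o + 2*o²))
V(C, R) = (1 + R)² (V(C, R) = ((-2 + R) + 3)² = (1 + R)²)
V(s(-15), c) - (-493362)/(-132650) = (1 - 68)² - (-493362)/(-132650) = (-67)² - (-493362)*(-1)/132650 = 4489 - 1*246681/66325 = 4489 - 246681/66325 = 297486244/66325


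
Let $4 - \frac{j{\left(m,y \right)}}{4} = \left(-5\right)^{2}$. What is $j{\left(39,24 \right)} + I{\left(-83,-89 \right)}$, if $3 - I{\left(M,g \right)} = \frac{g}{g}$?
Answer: $-82$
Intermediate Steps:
$I{\left(M,g \right)} = 2$ ($I{\left(M,g \right)} = 3 - \frac{g}{g} = 3 - 1 = 2$)
$j{\left(m,y \right)} = -84$ ($j{\left(m,y \right)} = 16 - 4 \left(-5\right)^{2} = 16 - 100 = -84$)
$j{\left(39,24 \right)} + I{\left(-83,-89 \right)} = -84 + 2 = -82$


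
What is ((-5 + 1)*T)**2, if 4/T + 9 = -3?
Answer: 16/9 ≈ 1.7778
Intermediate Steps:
T = -1/3 (T = 4/(-9 - 3) = 4/(-12) = 4*(-1/12) = -1/3 ≈ -0.33333)
((-5 + 1)*T)**2 = ((-5 + 1)*(-1/3))**2 = (-4*(-1/3))**2 = (4/3)**2 = 16/9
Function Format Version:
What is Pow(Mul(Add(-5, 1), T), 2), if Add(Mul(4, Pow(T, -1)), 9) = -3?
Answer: Rational(16, 9) ≈ 1.7778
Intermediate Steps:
T = Rational(-1, 3) (T = Mul(4, Pow(Add(-9, -3), -1)) = Mul(4, Pow(-12, -1)) = Mul(4, Rational(-1, 12)) = Rational(-1, 3) ≈ -0.33333)
Pow(Mul(Add(-5, 1), T), 2) = Pow(Mul(Add(-5, 1), Rational(-1, 3)), 2) = Pow(Mul(-4, Rational(-1, 3)), 2) = Pow(Rational(4, 3), 2) = Rational(16, 9)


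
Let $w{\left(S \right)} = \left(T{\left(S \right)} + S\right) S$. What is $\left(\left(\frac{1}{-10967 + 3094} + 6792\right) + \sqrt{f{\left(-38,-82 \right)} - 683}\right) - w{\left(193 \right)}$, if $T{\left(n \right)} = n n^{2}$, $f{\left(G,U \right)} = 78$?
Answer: $- \frac{10923932819835}{7873} + 11 i \sqrt{5} \approx -1.3875 \cdot 10^{9} + 24.597 i$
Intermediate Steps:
$T{\left(n \right)} = n^{3}$
$w{\left(S \right)} = S \left(S + S^{3}\right)$ ($w{\left(S \right)} = \left(S^{3} + S\right) S = \left(S + S^{3}\right) S = S \left(S + S^{3}\right)$)
$\left(\left(\frac{1}{-10967 + 3094} + 6792\right) + \sqrt{f{\left(-38,-82 \right)} - 683}\right) - w{\left(193 \right)} = \left(\left(\frac{1}{-10967 + 3094} + 6792\right) + \sqrt{78 - 683}\right) - \left(193^{2} + 193^{4}\right) = \left(\left(\frac{1}{-7873} + 6792\right) + \sqrt{-605}\right) - \left(37249 + 1387488001\right) = \left(\left(- \frac{1}{7873} + 6792\right) + 11 i \sqrt{5}\right) - 1387525250 = \left(\frac{53473415}{7873} + 11 i \sqrt{5}\right) - 1387525250 = - \frac{10923932819835}{7873} + 11 i \sqrt{5}$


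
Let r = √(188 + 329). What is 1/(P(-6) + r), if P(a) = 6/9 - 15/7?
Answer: 651/227036 + 441*√517/227036 ≈ 0.047033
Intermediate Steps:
P(a) = -31/21 (P(a) = 6*(⅑) - 15*⅐ = ⅔ - 15/7 = -31/21)
r = √517 ≈ 22.738
1/(P(-6) + r) = 1/(-31/21 + √517)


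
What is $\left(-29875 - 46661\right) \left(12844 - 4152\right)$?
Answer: $-665250912$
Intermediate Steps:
$\left(-29875 - 46661\right) \left(12844 - 4152\right) = \left(-76536\right) 8692 = -665250912$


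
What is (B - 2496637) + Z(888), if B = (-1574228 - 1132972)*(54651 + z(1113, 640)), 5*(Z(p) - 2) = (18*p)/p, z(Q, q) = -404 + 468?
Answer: -740634723157/5 ≈ -1.4813e+11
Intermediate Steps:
z(Q, q) = 64
Z(p) = 28/5 (Z(p) = 2 + ((18*p)/p)/5 = 2 + (⅕)*18 = 2 + 18/5 = 28/5)
B = -148124448000 (B = (-1574228 - 1132972)*(54651 + 64) = -2707200*54715 = -148124448000)
(B - 2496637) + Z(888) = (-148124448000 - 2496637) + 28/5 = -148126944637 + 28/5 = -740634723157/5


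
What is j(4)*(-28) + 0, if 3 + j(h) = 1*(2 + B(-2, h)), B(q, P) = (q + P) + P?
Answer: -140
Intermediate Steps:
B(q, P) = q + 2*P (B(q, P) = (P + q) + P = q + 2*P)
j(h) = -3 + 2*h (j(h) = -3 + 1*(2 + (-2 + 2*h)) = -3 + 1*(2*h) = -3 + 2*h)
j(4)*(-28) + 0 = (-3 + 2*4)*(-28) + 0 = (-3 + 8)*(-28) + 0 = 5*(-28) + 0 = -140 + 0 = -140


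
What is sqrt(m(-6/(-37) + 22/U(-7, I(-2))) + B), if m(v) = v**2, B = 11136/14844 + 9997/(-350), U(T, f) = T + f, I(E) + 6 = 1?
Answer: I*sqrt(2311351515233117)/9611490 ≈ 5.002*I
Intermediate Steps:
I(E) = -5 (I(E) = -6 + 1 = -5)
B = -12041489/432950 (B = 11136*(1/14844) + 9997*(-1/350) = 928/1237 - 9997/350 = -12041489/432950 ≈ -27.813)
sqrt(m(-6/(-37) + 22/U(-7, I(-2))) + B) = sqrt((-6/(-37) + 22/(-7 - 5))**2 - 12041489/432950) = sqrt((-6*(-1/37) + 22/(-12))**2 - 12041489/432950) = sqrt((6/37 + 22*(-1/12))**2 - 12041489/432950) = sqrt((6/37 - 11/6)**2 - 12041489/432950) = sqrt((-371/222)**2 - 12041489/432950) = sqrt(137641/49284 - 12041489/432950) = sqrt(-266930536463/10668753900) = I*sqrt(2311351515233117)/9611490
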